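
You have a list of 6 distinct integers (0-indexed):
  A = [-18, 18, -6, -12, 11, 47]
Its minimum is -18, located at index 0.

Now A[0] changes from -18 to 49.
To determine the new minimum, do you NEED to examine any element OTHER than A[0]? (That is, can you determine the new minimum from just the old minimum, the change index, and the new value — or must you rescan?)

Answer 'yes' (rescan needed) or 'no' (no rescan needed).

Old min = -18 at index 0
Change at index 0: -18 -> 49
Index 0 WAS the min and new value 49 > old min -18. Must rescan other elements to find the new min.
Needs rescan: yes

Answer: yes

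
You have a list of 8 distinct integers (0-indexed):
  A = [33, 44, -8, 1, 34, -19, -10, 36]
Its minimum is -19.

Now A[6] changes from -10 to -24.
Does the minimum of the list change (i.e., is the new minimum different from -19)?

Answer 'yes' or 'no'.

Answer: yes

Derivation:
Old min = -19
Change: A[6] -10 -> -24
Changed element was NOT the min; min changes only if -24 < -19.
New min = -24; changed? yes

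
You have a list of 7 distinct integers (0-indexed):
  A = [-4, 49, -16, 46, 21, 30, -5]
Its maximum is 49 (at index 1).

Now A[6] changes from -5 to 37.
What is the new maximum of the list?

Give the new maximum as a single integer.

Old max = 49 (at index 1)
Change: A[6] -5 -> 37
Changed element was NOT the old max.
  New max = max(old_max, new_val) = max(49, 37) = 49

Answer: 49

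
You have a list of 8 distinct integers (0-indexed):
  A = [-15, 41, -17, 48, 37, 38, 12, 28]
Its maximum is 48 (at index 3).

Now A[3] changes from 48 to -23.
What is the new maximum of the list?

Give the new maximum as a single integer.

Answer: 41

Derivation:
Old max = 48 (at index 3)
Change: A[3] 48 -> -23
Changed element WAS the max -> may need rescan.
  Max of remaining elements: 41
  New max = max(-23, 41) = 41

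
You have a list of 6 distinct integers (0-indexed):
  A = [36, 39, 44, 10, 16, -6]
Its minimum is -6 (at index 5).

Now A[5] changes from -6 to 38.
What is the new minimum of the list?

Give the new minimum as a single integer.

Answer: 10

Derivation:
Old min = -6 (at index 5)
Change: A[5] -6 -> 38
Changed element WAS the min. Need to check: is 38 still <= all others?
  Min of remaining elements: 10
  New min = min(38, 10) = 10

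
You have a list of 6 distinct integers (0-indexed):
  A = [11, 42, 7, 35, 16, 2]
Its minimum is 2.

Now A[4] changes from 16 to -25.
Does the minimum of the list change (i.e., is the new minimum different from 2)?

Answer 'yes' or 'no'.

Old min = 2
Change: A[4] 16 -> -25
Changed element was NOT the min; min changes only if -25 < 2.
New min = -25; changed? yes

Answer: yes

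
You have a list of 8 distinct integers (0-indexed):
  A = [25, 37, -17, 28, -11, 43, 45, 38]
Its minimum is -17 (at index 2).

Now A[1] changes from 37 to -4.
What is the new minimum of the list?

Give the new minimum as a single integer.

Old min = -17 (at index 2)
Change: A[1] 37 -> -4
Changed element was NOT the old min.
  New min = min(old_min, new_val) = min(-17, -4) = -17

Answer: -17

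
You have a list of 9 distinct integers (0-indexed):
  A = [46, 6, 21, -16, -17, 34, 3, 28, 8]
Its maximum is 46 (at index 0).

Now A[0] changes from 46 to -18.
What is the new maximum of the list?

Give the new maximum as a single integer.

Answer: 34

Derivation:
Old max = 46 (at index 0)
Change: A[0] 46 -> -18
Changed element WAS the max -> may need rescan.
  Max of remaining elements: 34
  New max = max(-18, 34) = 34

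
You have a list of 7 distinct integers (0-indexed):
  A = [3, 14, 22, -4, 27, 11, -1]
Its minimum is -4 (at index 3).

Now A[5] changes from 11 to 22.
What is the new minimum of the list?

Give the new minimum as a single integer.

Old min = -4 (at index 3)
Change: A[5] 11 -> 22
Changed element was NOT the old min.
  New min = min(old_min, new_val) = min(-4, 22) = -4

Answer: -4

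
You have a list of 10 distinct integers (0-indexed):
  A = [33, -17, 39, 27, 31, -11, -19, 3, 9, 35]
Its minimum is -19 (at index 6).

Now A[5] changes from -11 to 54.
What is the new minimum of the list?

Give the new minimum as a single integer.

Old min = -19 (at index 6)
Change: A[5] -11 -> 54
Changed element was NOT the old min.
  New min = min(old_min, new_val) = min(-19, 54) = -19

Answer: -19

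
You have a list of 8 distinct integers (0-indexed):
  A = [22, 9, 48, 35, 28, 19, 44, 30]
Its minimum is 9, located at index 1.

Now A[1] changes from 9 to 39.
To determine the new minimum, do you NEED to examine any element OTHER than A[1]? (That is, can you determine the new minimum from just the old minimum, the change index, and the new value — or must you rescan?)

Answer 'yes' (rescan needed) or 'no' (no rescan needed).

Answer: yes

Derivation:
Old min = 9 at index 1
Change at index 1: 9 -> 39
Index 1 WAS the min and new value 39 > old min 9. Must rescan other elements to find the new min.
Needs rescan: yes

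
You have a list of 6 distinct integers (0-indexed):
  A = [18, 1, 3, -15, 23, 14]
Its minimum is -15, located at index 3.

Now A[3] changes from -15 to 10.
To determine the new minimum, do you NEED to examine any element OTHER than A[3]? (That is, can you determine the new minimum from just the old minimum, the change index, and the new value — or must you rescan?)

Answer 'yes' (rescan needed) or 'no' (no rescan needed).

Answer: yes

Derivation:
Old min = -15 at index 3
Change at index 3: -15 -> 10
Index 3 WAS the min and new value 10 > old min -15. Must rescan other elements to find the new min.
Needs rescan: yes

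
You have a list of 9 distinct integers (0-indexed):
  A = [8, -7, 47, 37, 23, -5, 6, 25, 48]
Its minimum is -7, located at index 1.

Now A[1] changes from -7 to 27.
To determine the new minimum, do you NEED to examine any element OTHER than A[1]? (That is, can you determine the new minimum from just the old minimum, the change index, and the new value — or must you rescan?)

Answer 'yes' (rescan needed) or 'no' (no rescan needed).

Answer: yes

Derivation:
Old min = -7 at index 1
Change at index 1: -7 -> 27
Index 1 WAS the min and new value 27 > old min -7. Must rescan other elements to find the new min.
Needs rescan: yes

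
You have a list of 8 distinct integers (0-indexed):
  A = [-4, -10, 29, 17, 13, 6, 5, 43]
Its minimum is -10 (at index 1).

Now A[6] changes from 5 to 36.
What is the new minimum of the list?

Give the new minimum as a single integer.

Old min = -10 (at index 1)
Change: A[6] 5 -> 36
Changed element was NOT the old min.
  New min = min(old_min, new_val) = min(-10, 36) = -10

Answer: -10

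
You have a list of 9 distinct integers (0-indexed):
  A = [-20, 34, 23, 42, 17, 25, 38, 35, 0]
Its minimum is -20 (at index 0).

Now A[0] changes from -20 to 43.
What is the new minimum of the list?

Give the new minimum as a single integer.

Answer: 0

Derivation:
Old min = -20 (at index 0)
Change: A[0] -20 -> 43
Changed element WAS the min. Need to check: is 43 still <= all others?
  Min of remaining elements: 0
  New min = min(43, 0) = 0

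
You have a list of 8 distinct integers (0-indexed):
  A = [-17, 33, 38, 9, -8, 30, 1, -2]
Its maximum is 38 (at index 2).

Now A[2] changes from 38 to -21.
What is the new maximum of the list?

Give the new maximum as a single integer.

Old max = 38 (at index 2)
Change: A[2] 38 -> -21
Changed element WAS the max -> may need rescan.
  Max of remaining elements: 33
  New max = max(-21, 33) = 33

Answer: 33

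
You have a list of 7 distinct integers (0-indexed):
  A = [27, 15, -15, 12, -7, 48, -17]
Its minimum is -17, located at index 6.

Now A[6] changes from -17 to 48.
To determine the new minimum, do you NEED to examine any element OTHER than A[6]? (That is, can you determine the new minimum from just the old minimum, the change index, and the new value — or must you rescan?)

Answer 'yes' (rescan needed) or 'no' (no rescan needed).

Answer: yes

Derivation:
Old min = -17 at index 6
Change at index 6: -17 -> 48
Index 6 WAS the min and new value 48 > old min -17. Must rescan other elements to find the new min.
Needs rescan: yes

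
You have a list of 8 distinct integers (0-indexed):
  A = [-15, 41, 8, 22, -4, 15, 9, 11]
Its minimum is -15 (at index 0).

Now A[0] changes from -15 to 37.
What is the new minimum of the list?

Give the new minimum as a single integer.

Answer: -4

Derivation:
Old min = -15 (at index 0)
Change: A[0] -15 -> 37
Changed element WAS the min. Need to check: is 37 still <= all others?
  Min of remaining elements: -4
  New min = min(37, -4) = -4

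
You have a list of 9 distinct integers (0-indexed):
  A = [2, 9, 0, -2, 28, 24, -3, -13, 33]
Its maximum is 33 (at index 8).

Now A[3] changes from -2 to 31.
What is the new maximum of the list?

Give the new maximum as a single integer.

Old max = 33 (at index 8)
Change: A[3] -2 -> 31
Changed element was NOT the old max.
  New max = max(old_max, new_val) = max(33, 31) = 33

Answer: 33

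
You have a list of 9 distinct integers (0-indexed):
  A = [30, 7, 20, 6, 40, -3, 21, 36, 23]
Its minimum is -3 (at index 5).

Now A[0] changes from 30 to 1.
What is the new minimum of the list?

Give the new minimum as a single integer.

Answer: -3

Derivation:
Old min = -3 (at index 5)
Change: A[0] 30 -> 1
Changed element was NOT the old min.
  New min = min(old_min, new_val) = min(-3, 1) = -3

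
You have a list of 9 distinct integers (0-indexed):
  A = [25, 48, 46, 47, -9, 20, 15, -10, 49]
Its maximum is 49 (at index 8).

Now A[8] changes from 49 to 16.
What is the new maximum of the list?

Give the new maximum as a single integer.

Old max = 49 (at index 8)
Change: A[8] 49 -> 16
Changed element WAS the max -> may need rescan.
  Max of remaining elements: 48
  New max = max(16, 48) = 48

Answer: 48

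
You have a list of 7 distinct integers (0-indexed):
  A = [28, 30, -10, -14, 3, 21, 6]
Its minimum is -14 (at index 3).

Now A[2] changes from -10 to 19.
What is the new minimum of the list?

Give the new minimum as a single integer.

Old min = -14 (at index 3)
Change: A[2] -10 -> 19
Changed element was NOT the old min.
  New min = min(old_min, new_val) = min(-14, 19) = -14

Answer: -14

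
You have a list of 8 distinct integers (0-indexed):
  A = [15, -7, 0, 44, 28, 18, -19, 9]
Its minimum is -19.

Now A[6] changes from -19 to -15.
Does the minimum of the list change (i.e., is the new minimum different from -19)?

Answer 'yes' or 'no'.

Answer: yes

Derivation:
Old min = -19
Change: A[6] -19 -> -15
Changed element was the min; new min must be rechecked.
New min = -15; changed? yes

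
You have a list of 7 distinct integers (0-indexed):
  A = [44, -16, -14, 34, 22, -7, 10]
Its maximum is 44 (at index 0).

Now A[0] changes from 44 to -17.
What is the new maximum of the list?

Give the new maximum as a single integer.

Answer: 34

Derivation:
Old max = 44 (at index 0)
Change: A[0] 44 -> -17
Changed element WAS the max -> may need rescan.
  Max of remaining elements: 34
  New max = max(-17, 34) = 34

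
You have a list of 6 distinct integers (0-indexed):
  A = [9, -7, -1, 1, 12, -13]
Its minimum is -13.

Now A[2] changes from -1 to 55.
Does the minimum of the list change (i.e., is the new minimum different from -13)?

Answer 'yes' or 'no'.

Old min = -13
Change: A[2] -1 -> 55
Changed element was NOT the min; min changes only if 55 < -13.
New min = -13; changed? no

Answer: no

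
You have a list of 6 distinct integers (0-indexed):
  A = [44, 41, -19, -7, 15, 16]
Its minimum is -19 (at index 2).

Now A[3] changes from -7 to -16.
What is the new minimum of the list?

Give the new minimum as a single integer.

Answer: -19

Derivation:
Old min = -19 (at index 2)
Change: A[3] -7 -> -16
Changed element was NOT the old min.
  New min = min(old_min, new_val) = min(-19, -16) = -19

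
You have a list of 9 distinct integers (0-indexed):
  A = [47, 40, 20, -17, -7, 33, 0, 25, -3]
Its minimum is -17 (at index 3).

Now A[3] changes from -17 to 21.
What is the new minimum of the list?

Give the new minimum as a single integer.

Old min = -17 (at index 3)
Change: A[3] -17 -> 21
Changed element WAS the min. Need to check: is 21 still <= all others?
  Min of remaining elements: -7
  New min = min(21, -7) = -7

Answer: -7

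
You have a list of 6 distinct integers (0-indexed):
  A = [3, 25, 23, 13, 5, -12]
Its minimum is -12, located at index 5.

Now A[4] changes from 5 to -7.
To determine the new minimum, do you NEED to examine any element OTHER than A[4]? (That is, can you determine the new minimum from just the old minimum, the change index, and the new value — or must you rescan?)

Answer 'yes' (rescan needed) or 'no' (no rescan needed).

Answer: no

Derivation:
Old min = -12 at index 5
Change at index 4: 5 -> -7
Index 4 was NOT the min. New min = min(-12, -7). No rescan of other elements needed.
Needs rescan: no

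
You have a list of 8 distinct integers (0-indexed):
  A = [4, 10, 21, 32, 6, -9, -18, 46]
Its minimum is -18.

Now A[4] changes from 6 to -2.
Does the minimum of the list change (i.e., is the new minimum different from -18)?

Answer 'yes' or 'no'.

Old min = -18
Change: A[4] 6 -> -2
Changed element was NOT the min; min changes only if -2 < -18.
New min = -18; changed? no

Answer: no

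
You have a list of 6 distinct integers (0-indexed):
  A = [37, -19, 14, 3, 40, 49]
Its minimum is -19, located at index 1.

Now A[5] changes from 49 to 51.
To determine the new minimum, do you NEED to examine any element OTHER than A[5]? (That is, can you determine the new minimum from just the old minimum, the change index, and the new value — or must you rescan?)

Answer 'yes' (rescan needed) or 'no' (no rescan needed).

Old min = -19 at index 1
Change at index 5: 49 -> 51
Index 5 was NOT the min. New min = min(-19, 51). No rescan of other elements needed.
Needs rescan: no

Answer: no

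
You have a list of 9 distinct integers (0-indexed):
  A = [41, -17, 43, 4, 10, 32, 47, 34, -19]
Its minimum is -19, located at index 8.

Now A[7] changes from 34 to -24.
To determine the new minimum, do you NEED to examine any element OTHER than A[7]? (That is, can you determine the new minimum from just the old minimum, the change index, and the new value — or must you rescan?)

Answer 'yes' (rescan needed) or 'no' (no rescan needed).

Answer: no

Derivation:
Old min = -19 at index 8
Change at index 7: 34 -> -24
Index 7 was NOT the min. New min = min(-19, -24). No rescan of other elements needed.
Needs rescan: no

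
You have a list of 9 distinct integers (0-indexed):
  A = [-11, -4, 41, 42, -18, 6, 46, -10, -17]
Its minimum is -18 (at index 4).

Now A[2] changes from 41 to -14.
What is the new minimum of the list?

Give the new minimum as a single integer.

Answer: -18

Derivation:
Old min = -18 (at index 4)
Change: A[2] 41 -> -14
Changed element was NOT the old min.
  New min = min(old_min, new_val) = min(-18, -14) = -18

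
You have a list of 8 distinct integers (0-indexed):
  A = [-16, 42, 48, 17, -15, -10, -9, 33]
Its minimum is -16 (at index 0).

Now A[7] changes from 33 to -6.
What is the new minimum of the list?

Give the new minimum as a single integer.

Old min = -16 (at index 0)
Change: A[7] 33 -> -6
Changed element was NOT the old min.
  New min = min(old_min, new_val) = min(-16, -6) = -16

Answer: -16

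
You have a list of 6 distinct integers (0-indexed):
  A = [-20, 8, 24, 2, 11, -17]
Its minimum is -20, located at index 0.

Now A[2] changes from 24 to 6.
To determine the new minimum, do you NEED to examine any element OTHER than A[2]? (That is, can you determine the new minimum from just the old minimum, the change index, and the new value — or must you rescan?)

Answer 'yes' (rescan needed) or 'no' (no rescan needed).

Answer: no

Derivation:
Old min = -20 at index 0
Change at index 2: 24 -> 6
Index 2 was NOT the min. New min = min(-20, 6). No rescan of other elements needed.
Needs rescan: no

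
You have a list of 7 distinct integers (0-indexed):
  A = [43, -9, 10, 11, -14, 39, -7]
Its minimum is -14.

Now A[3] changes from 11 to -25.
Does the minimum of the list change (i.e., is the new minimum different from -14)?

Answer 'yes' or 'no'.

Old min = -14
Change: A[3] 11 -> -25
Changed element was NOT the min; min changes only if -25 < -14.
New min = -25; changed? yes

Answer: yes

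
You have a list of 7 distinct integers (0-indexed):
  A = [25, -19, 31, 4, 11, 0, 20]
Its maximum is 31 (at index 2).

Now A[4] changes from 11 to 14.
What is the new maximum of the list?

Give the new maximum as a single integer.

Old max = 31 (at index 2)
Change: A[4] 11 -> 14
Changed element was NOT the old max.
  New max = max(old_max, new_val) = max(31, 14) = 31

Answer: 31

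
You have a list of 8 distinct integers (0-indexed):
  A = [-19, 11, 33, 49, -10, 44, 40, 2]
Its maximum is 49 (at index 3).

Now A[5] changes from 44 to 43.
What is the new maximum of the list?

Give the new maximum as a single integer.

Answer: 49

Derivation:
Old max = 49 (at index 3)
Change: A[5] 44 -> 43
Changed element was NOT the old max.
  New max = max(old_max, new_val) = max(49, 43) = 49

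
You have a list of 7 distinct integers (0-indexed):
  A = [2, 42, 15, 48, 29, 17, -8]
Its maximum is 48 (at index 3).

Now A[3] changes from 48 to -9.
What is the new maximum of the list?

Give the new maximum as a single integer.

Answer: 42

Derivation:
Old max = 48 (at index 3)
Change: A[3] 48 -> -9
Changed element WAS the max -> may need rescan.
  Max of remaining elements: 42
  New max = max(-9, 42) = 42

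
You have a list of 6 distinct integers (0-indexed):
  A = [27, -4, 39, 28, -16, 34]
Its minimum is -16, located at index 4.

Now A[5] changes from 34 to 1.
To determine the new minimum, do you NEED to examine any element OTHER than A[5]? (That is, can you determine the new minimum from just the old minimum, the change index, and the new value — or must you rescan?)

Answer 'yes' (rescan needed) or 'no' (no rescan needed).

Answer: no

Derivation:
Old min = -16 at index 4
Change at index 5: 34 -> 1
Index 5 was NOT the min. New min = min(-16, 1). No rescan of other elements needed.
Needs rescan: no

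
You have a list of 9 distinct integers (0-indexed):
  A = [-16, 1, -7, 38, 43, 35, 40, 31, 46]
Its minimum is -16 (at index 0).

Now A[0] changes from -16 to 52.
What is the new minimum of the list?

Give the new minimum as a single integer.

Answer: -7

Derivation:
Old min = -16 (at index 0)
Change: A[0] -16 -> 52
Changed element WAS the min. Need to check: is 52 still <= all others?
  Min of remaining elements: -7
  New min = min(52, -7) = -7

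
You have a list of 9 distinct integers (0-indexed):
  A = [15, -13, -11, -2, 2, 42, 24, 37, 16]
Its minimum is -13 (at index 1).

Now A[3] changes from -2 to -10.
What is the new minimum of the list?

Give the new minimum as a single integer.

Answer: -13

Derivation:
Old min = -13 (at index 1)
Change: A[3] -2 -> -10
Changed element was NOT the old min.
  New min = min(old_min, new_val) = min(-13, -10) = -13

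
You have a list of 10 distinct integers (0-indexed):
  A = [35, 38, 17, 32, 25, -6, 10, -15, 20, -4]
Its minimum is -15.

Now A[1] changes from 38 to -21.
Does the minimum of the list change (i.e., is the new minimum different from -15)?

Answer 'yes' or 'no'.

Old min = -15
Change: A[1] 38 -> -21
Changed element was NOT the min; min changes only if -21 < -15.
New min = -21; changed? yes

Answer: yes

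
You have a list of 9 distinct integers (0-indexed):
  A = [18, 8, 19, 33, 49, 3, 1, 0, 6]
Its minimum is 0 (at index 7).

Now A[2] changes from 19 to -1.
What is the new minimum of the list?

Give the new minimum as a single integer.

Old min = 0 (at index 7)
Change: A[2] 19 -> -1
Changed element was NOT the old min.
  New min = min(old_min, new_val) = min(0, -1) = -1

Answer: -1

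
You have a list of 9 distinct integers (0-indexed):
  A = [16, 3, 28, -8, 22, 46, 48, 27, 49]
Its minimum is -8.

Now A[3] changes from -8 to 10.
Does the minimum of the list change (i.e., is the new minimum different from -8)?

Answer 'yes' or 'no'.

Old min = -8
Change: A[3] -8 -> 10
Changed element was the min; new min must be rechecked.
New min = 3; changed? yes

Answer: yes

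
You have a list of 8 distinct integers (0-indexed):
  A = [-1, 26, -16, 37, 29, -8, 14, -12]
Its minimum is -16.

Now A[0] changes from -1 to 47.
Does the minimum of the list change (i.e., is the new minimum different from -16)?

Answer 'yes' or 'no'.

Old min = -16
Change: A[0] -1 -> 47
Changed element was NOT the min; min changes only if 47 < -16.
New min = -16; changed? no

Answer: no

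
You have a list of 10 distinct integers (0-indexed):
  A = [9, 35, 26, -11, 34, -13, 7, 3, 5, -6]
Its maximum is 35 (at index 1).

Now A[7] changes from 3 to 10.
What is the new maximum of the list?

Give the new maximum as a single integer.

Old max = 35 (at index 1)
Change: A[7] 3 -> 10
Changed element was NOT the old max.
  New max = max(old_max, new_val) = max(35, 10) = 35

Answer: 35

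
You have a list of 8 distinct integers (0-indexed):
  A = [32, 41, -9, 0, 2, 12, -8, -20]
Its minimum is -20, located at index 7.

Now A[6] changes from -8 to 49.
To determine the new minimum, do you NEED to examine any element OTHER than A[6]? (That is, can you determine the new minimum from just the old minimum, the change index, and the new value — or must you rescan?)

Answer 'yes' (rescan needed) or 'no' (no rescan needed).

Answer: no

Derivation:
Old min = -20 at index 7
Change at index 6: -8 -> 49
Index 6 was NOT the min. New min = min(-20, 49). No rescan of other elements needed.
Needs rescan: no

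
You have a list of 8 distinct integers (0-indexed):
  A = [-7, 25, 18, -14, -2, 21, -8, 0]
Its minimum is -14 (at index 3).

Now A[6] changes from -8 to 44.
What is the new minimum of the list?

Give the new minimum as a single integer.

Answer: -14

Derivation:
Old min = -14 (at index 3)
Change: A[6] -8 -> 44
Changed element was NOT the old min.
  New min = min(old_min, new_val) = min(-14, 44) = -14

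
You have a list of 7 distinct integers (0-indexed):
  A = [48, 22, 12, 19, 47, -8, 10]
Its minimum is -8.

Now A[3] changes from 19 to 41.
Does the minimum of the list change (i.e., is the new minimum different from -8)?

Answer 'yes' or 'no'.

Old min = -8
Change: A[3] 19 -> 41
Changed element was NOT the min; min changes only if 41 < -8.
New min = -8; changed? no

Answer: no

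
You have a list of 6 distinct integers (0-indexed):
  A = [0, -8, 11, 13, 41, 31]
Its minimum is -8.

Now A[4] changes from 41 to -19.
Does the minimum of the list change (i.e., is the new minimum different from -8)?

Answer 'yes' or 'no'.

Old min = -8
Change: A[4] 41 -> -19
Changed element was NOT the min; min changes only if -19 < -8.
New min = -19; changed? yes

Answer: yes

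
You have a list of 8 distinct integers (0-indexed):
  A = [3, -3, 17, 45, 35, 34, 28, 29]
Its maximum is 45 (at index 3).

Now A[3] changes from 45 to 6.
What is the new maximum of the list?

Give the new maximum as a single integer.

Old max = 45 (at index 3)
Change: A[3] 45 -> 6
Changed element WAS the max -> may need rescan.
  Max of remaining elements: 35
  New max = max(6, 35) = 35

Answer: 35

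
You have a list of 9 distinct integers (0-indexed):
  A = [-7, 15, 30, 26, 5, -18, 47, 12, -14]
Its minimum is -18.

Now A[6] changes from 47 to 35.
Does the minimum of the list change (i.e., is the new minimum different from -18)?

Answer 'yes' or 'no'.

Answer: no

Derivation:
Old min = -18
Change: A[6] 47 -> 35
Changed element was NOT the min; min changes only if 35 < -18.
New min = -18; changed? no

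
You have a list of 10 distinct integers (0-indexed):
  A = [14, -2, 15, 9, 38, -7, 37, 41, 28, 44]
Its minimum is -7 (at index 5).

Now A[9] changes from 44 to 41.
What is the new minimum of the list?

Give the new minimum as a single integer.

Old min = -7 (at index 5)
Change: A[9] 44 -> 41
Changed element was NOT the old min.
  New min = min(old_min, new_val) = min(-7, 41) = -7

Answer: -7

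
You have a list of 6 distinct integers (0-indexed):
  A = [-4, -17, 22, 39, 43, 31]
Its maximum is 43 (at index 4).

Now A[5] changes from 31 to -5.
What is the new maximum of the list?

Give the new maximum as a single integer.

Answer: 43

Derivation:
Old max = 43 (at index 4)
Change: A[5] 31 -> -5
Changed element was NOT the old max.
  New max = max(old_max, new_val) = max(43, -5) = 43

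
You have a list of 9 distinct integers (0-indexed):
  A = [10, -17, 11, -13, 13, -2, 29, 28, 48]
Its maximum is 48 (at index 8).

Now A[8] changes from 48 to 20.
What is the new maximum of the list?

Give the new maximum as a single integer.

Old max = 48 (at index 8)
Change: A[8] 48 -> 20
Changed element WAS the max -> may need rescan.
  Max of remaining elements: 29
  New max = max(20, 29) = 29

Answer: 29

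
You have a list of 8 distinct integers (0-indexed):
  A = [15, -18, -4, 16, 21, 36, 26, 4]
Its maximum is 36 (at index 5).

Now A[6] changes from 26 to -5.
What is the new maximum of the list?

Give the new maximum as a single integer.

Old max = 36 (at index 5)
Change: A[6] 26 -> -5
Changed element was NOT the old max.
  New max = max(old_max, new_val) = max(36, -5) = 36

Answer: 36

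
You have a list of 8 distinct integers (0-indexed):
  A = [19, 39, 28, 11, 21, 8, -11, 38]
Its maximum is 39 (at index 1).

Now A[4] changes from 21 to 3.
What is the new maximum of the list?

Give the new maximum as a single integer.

Answer: 39

Derivation:
Old max = 39 (at index 1)
Change: A[4] 21 -> 3
Changed element was NOT the old max.
  New max = max(old_max, new_val) = max(39, 3) = 39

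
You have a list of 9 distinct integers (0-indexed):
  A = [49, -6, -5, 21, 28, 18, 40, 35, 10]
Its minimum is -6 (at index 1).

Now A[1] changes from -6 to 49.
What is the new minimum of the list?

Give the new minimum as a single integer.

Answer: -5

Derivation:
Old min = -6 (at index 1)
Change: A[1] -6 -> 49
Changed element WAS the min. Need to check: is 49 still <= all others?
  Min of remaining elements: -5
  New min = min(49, -5) = -5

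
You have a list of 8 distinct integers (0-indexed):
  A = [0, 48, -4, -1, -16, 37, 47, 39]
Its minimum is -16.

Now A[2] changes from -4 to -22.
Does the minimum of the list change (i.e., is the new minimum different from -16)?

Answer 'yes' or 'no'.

Old min = -16
Change: A[2] -4 -> -22
Changed element was NOT the min; min changes only if -22 < -16.
New min = -22; changed? yes

Answer: yes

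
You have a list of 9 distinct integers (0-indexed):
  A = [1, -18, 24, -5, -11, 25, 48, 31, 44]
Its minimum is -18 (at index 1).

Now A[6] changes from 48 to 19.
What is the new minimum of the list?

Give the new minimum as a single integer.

Old min = -18 (at index 1)
Change: A[6] 48 -> 19
Changed element was NOT the old min.
  New min = min(old_min, new_val) = min(-18, 19) = -18

Answer: -18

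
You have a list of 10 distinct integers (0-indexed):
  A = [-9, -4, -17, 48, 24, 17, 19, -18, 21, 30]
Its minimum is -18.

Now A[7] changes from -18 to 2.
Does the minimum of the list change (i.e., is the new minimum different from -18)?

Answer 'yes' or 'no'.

Answer: yes

Derivation:
Old min = -18
Change: A[7] -18 -> 2
Changed element was the min; new min must be rechecked.
New min = -17; changed? yes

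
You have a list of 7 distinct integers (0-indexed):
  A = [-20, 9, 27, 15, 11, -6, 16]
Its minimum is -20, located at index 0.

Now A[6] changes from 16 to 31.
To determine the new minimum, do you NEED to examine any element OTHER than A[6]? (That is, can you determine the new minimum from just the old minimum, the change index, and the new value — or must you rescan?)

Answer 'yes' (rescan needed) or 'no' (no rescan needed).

Old min = -20 at index 0
Change at index 6: 16 -> 31
Index 6 was NOT the min. New min = min(-20, 31). No rescan of other elements needed.
Needs rescan: no

Answer: no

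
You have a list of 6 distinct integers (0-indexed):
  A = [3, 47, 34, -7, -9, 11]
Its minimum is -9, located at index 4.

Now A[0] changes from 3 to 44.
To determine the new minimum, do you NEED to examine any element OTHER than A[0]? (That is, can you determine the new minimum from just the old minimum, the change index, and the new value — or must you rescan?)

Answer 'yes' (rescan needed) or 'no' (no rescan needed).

Answer: no

Derivation:
Old min = -9 at index 4
Change at index 0: 3 -> 44
Index 0 was NOT the min. New min = min(-9, 44). No rescan of other elements needed.
Needs rescan: no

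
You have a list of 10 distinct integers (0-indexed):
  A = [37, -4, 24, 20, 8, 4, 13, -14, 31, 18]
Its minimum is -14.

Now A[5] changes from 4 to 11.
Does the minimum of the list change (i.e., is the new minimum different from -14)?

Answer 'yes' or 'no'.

Old min = -14
Change: A[5] 4 -> 11
Changed element was NOT the min; min changes only if 11 < -14.
New min = -14; changed? no

Answer: no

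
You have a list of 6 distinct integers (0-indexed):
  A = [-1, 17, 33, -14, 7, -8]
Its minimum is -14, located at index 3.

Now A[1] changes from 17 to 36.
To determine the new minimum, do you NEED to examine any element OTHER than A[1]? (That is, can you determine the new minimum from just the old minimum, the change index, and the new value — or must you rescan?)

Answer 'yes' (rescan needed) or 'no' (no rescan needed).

Old min = -14 at index 3
Change at index 1: 17 -> 36
Index 1 was NOT the min. New min = min(-14, 36). No rescan of other elements needed.
Needs rescan: no

Answer: no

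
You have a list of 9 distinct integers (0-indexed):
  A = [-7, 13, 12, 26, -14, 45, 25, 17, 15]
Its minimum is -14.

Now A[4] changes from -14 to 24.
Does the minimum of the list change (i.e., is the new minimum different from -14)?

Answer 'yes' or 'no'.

Answer: yes

Derivation:
Old min = -14
Change: A[4] -14 -> 24
Changed element was the min; new min must be rechecked.
New min = -7; changed? yes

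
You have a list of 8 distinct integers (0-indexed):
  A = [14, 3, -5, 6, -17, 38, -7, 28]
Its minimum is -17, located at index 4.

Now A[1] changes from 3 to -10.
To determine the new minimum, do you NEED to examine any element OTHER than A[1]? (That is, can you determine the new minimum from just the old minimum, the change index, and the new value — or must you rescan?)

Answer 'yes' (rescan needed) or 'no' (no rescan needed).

Old min = -17 at index 4
Change at index 1: 3 -> -10
Index 1 was NOT the min. New min = min(-17, -10). No rescan of other elements needed.
Needs rescan: no

Answer: no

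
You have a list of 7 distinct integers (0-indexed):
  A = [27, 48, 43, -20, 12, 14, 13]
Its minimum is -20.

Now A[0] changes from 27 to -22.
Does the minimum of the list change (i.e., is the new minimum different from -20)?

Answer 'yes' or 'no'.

Old min = -20
Change: A[0] 27 -> -22
Changed element was NOT the min; min changes only if -22 < -20.
New min = -22; changed? yes

Answer: yes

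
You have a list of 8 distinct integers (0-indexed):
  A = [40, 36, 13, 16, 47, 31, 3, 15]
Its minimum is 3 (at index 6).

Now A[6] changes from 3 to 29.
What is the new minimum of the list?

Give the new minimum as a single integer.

Answer: 13

Derivation:
Old min = 3 (at index 6)
Change: A[6] 3 -> 29
Changed element WAS the min. Need to check: is 29 still <= all others?
  Min of remaining elements: 13
  New min = min(29, 13) = 13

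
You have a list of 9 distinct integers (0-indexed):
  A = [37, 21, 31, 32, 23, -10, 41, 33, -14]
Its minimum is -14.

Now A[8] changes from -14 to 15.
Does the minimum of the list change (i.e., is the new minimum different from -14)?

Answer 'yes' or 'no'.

Old min = -14
Change: A[8] -14 -> 15
Changed element was the min; new min must be rechecked.
New min = -10; changed? yes

Answer: yes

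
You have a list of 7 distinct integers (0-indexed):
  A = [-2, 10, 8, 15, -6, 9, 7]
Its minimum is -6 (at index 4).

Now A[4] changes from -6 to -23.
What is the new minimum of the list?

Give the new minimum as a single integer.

Old min = -6 (at index 4)
Change: A[4] -6 -> -23
Changed element WAS the min. Need to check: is -23 still <= all others?
  Min of remaining elements: -2
  New min = min(-23, -2) = -23

Answer: -23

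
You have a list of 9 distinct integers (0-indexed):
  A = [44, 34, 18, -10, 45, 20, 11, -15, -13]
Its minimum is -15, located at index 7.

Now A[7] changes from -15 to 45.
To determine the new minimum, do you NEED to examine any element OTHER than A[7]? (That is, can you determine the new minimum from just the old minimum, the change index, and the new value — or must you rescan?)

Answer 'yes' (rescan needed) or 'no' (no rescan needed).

Answer: yes

Derivation:
Old min = -15 at index 7
Change at index 7: -15 -> 45
Index 7 WAS the min and new value 45 > old min -15. Must rescan other elements to find the new min.
Needs rescan: yes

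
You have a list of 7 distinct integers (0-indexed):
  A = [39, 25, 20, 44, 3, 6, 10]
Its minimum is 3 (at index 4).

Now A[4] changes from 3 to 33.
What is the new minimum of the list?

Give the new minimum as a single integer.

Answer: 6

Derivation:
Old min = 3 (at index 4)
Change: A[4] 3 -> 33
Changed element WAS the min. Need to check: is 33 still <= all others?
  Min of remaining elements: 6
  New min = min(33, 6) = 6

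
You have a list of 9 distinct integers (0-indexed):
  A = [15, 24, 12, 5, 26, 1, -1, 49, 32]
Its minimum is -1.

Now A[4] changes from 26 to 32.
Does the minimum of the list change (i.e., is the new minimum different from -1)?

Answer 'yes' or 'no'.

Answer: no

Derivation:
Old min = -1
Change: A[4] 26 -> 32
Changed element was NOT the min; min changes only if 32 < -1.
New min = -1; changed? no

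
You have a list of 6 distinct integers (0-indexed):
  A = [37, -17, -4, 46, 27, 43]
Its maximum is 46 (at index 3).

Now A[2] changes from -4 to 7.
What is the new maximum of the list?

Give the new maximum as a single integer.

Answer: 46

Derivation:
Old max = 46 (at index 3)
Change: A[2] -4 -> 7
Changed element was NOT the old max.
  New max = max(old_max, new_val) = max(46, 7) = 46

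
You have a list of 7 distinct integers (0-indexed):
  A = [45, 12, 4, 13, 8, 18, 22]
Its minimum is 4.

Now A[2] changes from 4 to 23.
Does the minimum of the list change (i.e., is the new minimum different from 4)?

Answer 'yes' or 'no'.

Answer: yes

Derivation:
Old min = 4
Change: A[2] 4 -> 23
Changed element was the min; new min must be rechecked.
New min = 8; changed? yes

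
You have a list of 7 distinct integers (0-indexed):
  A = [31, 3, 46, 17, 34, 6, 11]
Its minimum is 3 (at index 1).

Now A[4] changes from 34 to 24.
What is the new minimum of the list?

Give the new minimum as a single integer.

Old min = 3 (at index 1)
Change: A[4] 34 -> 24
Changed element was NOT the old min.
  New min = min(old_min, new_val) = min(3, 24) = 3

Answer: 3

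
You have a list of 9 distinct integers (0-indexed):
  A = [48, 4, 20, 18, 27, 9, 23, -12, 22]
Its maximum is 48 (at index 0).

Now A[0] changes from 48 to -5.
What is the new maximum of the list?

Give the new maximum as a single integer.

Answer: 27

Derivation:
Old max = 48 (at index 0)
Change: A[0] 48 -> -5
Changed element WAS the max -> may need rescan.
  Max of remaining elements: 27
  New max = max(-5, 27) = 27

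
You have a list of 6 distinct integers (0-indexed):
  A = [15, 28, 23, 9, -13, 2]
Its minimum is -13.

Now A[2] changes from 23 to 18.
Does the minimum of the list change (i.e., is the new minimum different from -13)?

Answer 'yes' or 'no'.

Answer: no

Derivation:
Old min = -13
Change: A[2] 23 -> 18
Changed element was NOT the min; min changes only if 18 < -13.
New min = -13; changed? no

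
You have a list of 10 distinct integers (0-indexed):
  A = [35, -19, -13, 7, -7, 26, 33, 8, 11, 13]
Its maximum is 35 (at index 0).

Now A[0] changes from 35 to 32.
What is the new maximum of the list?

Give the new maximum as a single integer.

Answer: 33

Derivation:
Old max = 35 (at index 0)
Change: A[0] 35 -> 32
Changed element WAS the max -> may need rescan.
  Max of remaining elements: 33
  New max = max(32, 33) = 33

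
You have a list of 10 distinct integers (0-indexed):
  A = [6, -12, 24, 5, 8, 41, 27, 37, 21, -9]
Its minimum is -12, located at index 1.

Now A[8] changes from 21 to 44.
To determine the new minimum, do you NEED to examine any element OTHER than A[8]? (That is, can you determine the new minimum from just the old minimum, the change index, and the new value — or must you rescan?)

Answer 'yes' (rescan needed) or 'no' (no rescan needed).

Old min = -12 at index 1
Change at index 8: 21 -> 44
Index 8 was NOT the min. New min = min(-12, 44). No rescan of other elements needed.
Needs rescan: no

Answer: no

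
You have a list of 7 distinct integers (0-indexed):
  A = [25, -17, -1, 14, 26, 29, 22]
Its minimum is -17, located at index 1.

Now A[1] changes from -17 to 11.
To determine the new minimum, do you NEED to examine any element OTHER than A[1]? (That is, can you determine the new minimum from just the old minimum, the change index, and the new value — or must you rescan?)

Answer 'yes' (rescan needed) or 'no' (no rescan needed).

Answer: yes

Derivation:
Old min = -17 at index 1
Change at index 1: -17 -> 11
Index 1 WAS the min and new value 11 > old min -17. Must rescan other elements to find the new min.
Needs rescan: yes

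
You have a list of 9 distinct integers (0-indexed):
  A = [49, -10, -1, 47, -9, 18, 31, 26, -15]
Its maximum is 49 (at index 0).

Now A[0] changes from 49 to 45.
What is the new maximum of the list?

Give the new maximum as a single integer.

Answer: 47

Derivation:
Old max = 49 (at index 0)
Change: A[0] 49 -> 45
Changed element WAS the max -> may need rescan.
  Max of remaining elements: 47
  New max = max(45, 47) = 47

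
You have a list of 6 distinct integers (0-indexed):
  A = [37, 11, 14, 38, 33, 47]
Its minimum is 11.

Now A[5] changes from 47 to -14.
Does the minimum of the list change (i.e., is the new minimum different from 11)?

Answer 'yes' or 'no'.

Answer: yes

Derivation:
Old min = 11
Change: A[5] 47 -> -14
Changed element was NOT the min; min changes only if -14 < 11.
New min = -14; changed? yes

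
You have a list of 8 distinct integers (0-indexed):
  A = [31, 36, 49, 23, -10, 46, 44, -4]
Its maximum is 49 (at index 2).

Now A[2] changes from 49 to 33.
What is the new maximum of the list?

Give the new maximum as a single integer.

Answer: 46

Derivation:
Old max = 49 (at index 2)
Change: A[2] 49 -> 33
Changed element WAS the max -> may need rescan.
  Max of remaining elements: 46
  New max = max(33, 46) = 46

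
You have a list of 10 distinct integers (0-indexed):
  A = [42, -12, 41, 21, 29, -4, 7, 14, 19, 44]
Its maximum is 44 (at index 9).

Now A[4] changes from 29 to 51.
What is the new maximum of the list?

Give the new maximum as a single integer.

Answer: 51

Derivation:
Old max = 44 (at index 9)
Change: A[4] 29 -> 51
Changed element was NOT the old max.
  New max = max(old_max, new_val) = max(44, 51) = 51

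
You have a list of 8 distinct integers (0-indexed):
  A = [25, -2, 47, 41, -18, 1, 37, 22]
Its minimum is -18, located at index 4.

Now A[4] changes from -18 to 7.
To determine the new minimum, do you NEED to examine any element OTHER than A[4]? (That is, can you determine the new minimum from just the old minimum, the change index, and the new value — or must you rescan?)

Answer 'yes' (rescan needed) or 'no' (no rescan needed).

Answer: yes

Derivation:
Old min = -18 at index 4
Change at index 4: -18 -> 7
Index 4 WAS the min and new value 7 > old min -18. Must rescan other elements to find the new min.
Needs rescan: yes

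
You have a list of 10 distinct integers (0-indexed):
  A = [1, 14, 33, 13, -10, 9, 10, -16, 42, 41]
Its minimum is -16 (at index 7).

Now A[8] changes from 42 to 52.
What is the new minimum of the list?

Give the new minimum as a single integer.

Answer: -16

Derivation:
Old min = -16 (at index 7)
Change: A[8] 42 -> 52
Changed element was NOT the old min.
  New min = min(old_min, new_val) = min(-16, 52) = -16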